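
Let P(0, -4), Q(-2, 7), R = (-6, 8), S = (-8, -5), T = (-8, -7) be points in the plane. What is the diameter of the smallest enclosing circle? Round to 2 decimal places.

A smallest enclosing disk is always determined by at most three of the input points on its boundary.
The minimum enclosing circle is determined by three boundary points: Q, R, T.
Their circumcentre is (-359/62, 21/62) with r² = 112897/1922.
The farthest remaining point P is at distance² 100621/1922 ≤ 112897/1922.
Diameter = 2r = 2√(112897/1922) ≈ 15.33.

15.33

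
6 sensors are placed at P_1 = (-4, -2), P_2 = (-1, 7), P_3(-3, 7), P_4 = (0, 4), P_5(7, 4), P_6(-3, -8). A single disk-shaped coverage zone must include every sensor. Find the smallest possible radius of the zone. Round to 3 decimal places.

8.154

By Welzl's lemma the MEC is supported by two points (diametrically opposite) or three points (on a circumcircle).
The minimum enclosing circle is determined by three boundary points: P_3, P_5, P_6.
Their circumcentre is (0.2, -0.5) with r² = 66.49.
The farthest remaining point P_2 is at distance² 57.69 ≤ 66.49.
r = √(66.49) ≈ 8.154.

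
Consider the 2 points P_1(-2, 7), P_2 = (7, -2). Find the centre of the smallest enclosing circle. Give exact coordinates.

(2.5, 2.5)

The smallest circle enclosing two points has them as diameter endpoints.
Centre = midpoint = (2.5, 2.5); r² = |P_1P_2|²/4 = 162/4 = 40.5.
Centre = (2.5, 2.5).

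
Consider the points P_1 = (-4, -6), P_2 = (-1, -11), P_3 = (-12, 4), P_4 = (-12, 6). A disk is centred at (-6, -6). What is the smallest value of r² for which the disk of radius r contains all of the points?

180

The required radius is the distance from (-6, -6) to the farthest point.
Squared distances: 4, 50, 136, 180.
Maximum is 180, attained at P_4.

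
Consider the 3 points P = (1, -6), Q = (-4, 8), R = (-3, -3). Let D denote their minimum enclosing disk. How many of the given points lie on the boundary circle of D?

2

Side lengths²: PQ² = 221, PR² = 25, QR² = 122.
Since PQ² = 221 ≥ 122 + 25 = 147, the angle opposite PQ is not acute, so the smallest enclosing circle has PQ as diameter.
Centre = midpoint of PQ = (-1.5, 1), r² = 221/4 = 55.25.
The points at distance exactly r from the centre are P, Q — 2 points.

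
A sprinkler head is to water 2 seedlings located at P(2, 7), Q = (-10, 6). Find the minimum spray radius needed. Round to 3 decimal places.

The smallest circle enclosing two points has them as diameter endpoints.
Centre = midpoint = (-4, 6.5); r² = |PQ|²/4 = 145/4 = 36.25.
r = √(36.25) ≈ 6.021.

6.021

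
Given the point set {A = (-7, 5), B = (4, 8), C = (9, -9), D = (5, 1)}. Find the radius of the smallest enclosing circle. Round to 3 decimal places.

10.630

The farthest pair is A–C with squared distance 452. The circle on this segment as diameter has centre (1, -2) and r² = 452/4 = 113.
Check B: distance² to centre = 109 ≤ 113, so it lies inside.
All remaining points lie in this disk, and no smaller disk contains both endpoints, so this is the minimum enclosing circle.
r = √113 ≈ 10.630.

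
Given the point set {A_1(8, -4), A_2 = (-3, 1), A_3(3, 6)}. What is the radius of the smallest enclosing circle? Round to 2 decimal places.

Side lengths²: A_1A_2² = 146, A_1A_3² = 125, A_2A_3² = 61.
Since A_1A_2² = 146 < 125 + 61 = 186, the triangle is acute, so the smallest enclosing circle is the circumcircle.
Circumcentre = (105/34, -7/34), r² = 22265/578.
r = √(22265/578) ≈ 6.21.

6.21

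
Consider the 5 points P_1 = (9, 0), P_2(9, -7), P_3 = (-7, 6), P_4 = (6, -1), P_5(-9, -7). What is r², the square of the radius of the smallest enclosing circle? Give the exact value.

73525/676

The minimum enclosing circle of a finite set is fixed by two of the points (as a diameter) or three (as a circumcircle).
The minimum enclosing circle is determined by three boundary points: P_2, P_3, P_5.
Their circumcentre is (0, -45/26) with r² = 73525/676.
The farthest remaining point P_1 is at distance² 56781/676 ≤ 73525/676.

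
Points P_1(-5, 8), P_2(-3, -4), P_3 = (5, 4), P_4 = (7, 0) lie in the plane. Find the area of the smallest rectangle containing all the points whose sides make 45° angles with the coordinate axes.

160

In coordinates u = x + y, v = x − y the rectangle is axis-aligned; the map (x,y)→(u,v) scales areas by 2.
u-values: 3, -7, 9, 7; range = 9 − (-7) = 16.
v-values: -13, 1, 1, 7; range = 7 − (-13) = 20.
Area = (16 × 20) / 2 = 160.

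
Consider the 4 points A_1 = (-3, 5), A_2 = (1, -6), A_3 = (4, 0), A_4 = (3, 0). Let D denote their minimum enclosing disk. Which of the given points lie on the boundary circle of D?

A_1, A_2

The farthest pair is A_1–A_2 with squared distance 137. The circle on this segment as diameter has centre (-1, -0.5) and r² = 137/4 = 34.25.
Check A_3: distance² to centre = 25.25 ≤ 34.25, so it lies inside.
All remaining points lie in this disk, and no smaller disk contains both endpoints, so this is the minimum enclosing circle.
The points at distance exactly r from the centre are A_1, A_2 — 2 points.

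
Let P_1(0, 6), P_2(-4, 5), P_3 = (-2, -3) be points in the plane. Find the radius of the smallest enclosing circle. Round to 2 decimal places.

Side lengths²: P_1P_2² = 17, P_1P_3² = 85, P_2P_3² = 68.
Since P_1P_3² = 85 ≥ 68 + 17 = 85, the angle opposite P_1P_3 is not acute, so the smallest enclosing circle has P_1P_3 as diameter.
Centre = midpoint of P_1P_3 = (-1, 1.5), r² = 85/4 = 21.25.
r = √(21.25) ≈ 4.61.

4.61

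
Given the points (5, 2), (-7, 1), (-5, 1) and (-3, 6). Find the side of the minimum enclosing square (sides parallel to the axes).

12

The bounding box has width 12 and height 5.
An axis-aligned square enclosing the set must have side ≥ max(width, height).
So the minimum side is max(12, 5) = 12.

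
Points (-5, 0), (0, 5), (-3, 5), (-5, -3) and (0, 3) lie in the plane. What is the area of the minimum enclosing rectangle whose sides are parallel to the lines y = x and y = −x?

39

In coordinates u = x + y, v = x − y the rectangle is axis-aligned; the map (x,y)→(u,v) scales areas by 2.
u-values: -5, 5, 2, -8, 3; range = 5 − (-8) = 13.
v-values: -5, -5, -8, -2, -3; range = -2 − (-8) = 6.
Area = (13 × 6) / 2 = 39.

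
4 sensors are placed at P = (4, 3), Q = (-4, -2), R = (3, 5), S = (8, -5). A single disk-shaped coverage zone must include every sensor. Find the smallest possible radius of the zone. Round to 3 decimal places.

The minimum enclosing circle is determined by three boundary points: Q, R, S.
Their circumcentre is (2.5, -1.5) with r² = 42.5.
The farthest remaining point P is at distance² 22.5 ≤ 42.5.
r = √(42.5) ≈ 6.519.

6.519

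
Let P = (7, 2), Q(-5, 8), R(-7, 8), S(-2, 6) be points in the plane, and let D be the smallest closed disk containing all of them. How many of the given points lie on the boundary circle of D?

The minimum enclosing circle of a finite set is fixed by two of the points (as a diameter) or three (as a circumcircle).
The farthest pair is P–R with squared distance 232. The circle on this segment as diameter has centre (0, 5) and r² = 232/4 = 58.
Check Q: distance² to centre = 34 ≤ 58, so it lies inside.
All remaining points lie in this disk, and no smaller disk contains both endpoints, so this is the minimum enclosing circle.
The points at distance exactly r from the centre are P, R — 2 points.

2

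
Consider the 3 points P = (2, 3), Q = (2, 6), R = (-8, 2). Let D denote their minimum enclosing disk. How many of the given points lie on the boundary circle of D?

Side lengths²: PQ² = 9, PR² = 101, QR² = 116.
Since QR² = 116 ≥ 101 + 9 = 110, the angle opposite QR is not acute, so the smallest enclosing circle has QR as diameter.
Centre = midpoint of QR = (-3, 4), r² = 116/4 = 29.
The points at distance exactly r from the centre are Q, R — 2 points.

2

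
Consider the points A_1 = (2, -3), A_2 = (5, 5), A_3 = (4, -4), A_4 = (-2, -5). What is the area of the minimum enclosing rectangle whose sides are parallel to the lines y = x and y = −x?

68

In coordinates u = x + y, v = x − y the rectangle is axis-aligned; the map (x,y)→(u,v) scales areas by 2.
u-values: -1, 10, 0, -7; range = 10 − (-7) = 17.
v-values: 5, 0, 8, 3; range = 8 − 0 = 8.
Area = (17 × 8) / 2 = 68.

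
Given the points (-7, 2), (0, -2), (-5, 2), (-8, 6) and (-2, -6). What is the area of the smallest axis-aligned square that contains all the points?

144

The bounding box has width 8 and height 12.
An axis-aligned square enclosing the set must have side ≥ max(width, height).
So the minimum side is max(8, 12) = 12.
Area = 12² = 144.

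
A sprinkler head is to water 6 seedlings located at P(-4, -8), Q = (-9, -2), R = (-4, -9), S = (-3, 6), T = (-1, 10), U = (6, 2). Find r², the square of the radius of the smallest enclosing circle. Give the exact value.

92.5

By Welzl's lemma the MEC is supported by two points (diametrically opposite) or three points (on a circumcircle).
The farthest pair is R–T with squared distance 370. The circle on this segment as diameter has centre (-2.5, 0.5) and r² = 370/4 = 92.5.
Check P: distance² to centre = 74.5 ≤ 92.5, so it lies inside.
All remaining points lie in this disk, and no smaller disk contains both endpoints, so this is the minimum enclosing circle.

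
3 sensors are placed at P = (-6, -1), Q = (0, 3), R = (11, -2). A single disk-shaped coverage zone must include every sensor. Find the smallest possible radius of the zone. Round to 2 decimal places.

Side lengths²: PQ² = 52, PR² = 290, QR² = 146.
Since PR² = 290 ≥ 146 + 52 = 198, the angle opposite PR is not acute, so the smallest enclosing circle has PR as diameter.
Centre = midpoint of PR = (2.5, -1.5), r² = 290/4 = 72.5.
r = √(72.5) ≈ 8.51.

8.51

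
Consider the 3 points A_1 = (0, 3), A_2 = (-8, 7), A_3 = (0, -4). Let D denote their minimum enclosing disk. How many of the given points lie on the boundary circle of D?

2

Side lengths²: A_1A_2² = 80, A_1A_3² = 49, A_2A_3² = 185.
Since A_2A_3² = 185 ≥ 80 + 49 = 129, the angle opposite A_2A_3 is not acute, so the smallest enclosing circle has A_2A_3 as diameter.
Centre = midpoint of A_2A_3 = (-4, 1.5), r² = 185/4 = 46.25.
The points at distance exactly r from the centre are A_2, A_3 — 2 points.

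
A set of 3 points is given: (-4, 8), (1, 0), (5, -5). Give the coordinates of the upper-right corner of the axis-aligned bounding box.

x-range [-4, 5], y-range [-5, 8].
The upper-right corner is (5, 8).

(5, 8)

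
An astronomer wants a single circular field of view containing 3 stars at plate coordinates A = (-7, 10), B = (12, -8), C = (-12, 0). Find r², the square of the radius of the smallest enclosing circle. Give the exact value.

17125/98

Side lengths²: AB² = 685, AC² = 125, BC² = 640.
Since AB² = 685 < 640 + 125 = 765, the triangle is acute, so the smallest enclosing circle is the circumcircle.
Circumcentre = (17/14, -5/14), r² = 17125/98.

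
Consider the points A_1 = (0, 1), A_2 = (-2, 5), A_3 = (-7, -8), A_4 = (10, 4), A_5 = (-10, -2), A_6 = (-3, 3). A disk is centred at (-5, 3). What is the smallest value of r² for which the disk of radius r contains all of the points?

The required radius is the distance from (-5, 3) to the farthest point.
Squared distances: 29, 13, 125, 226, 50, 4.
Maximum is 226, attained at A_4.

226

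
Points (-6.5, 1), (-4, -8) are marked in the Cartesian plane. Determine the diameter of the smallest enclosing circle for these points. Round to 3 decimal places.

The smallest circle enclosing two points has them as diameter endpoints.
Centre = midpoint = (-5.25, -3.5); r² = |(-6.5, 1)−(-4, -8)|²/4 = 87.25/4 = 21.8125.
Diameter = 2r = 2√(21.8125) ≈ 9.341.

9.341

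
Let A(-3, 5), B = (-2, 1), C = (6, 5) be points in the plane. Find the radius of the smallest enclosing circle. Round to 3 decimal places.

Side lengths²: AB² = 17, AC² = 81, BC² = 80.
Since AC² = 81 < 80 + 17 = 97, the triangle is acute, so the smallest enclosing circle is the circumcircle.
Circumcentre = (1.5, 4), r² = 21.25.
r = √(21.25) ≈ 4.610.

4.610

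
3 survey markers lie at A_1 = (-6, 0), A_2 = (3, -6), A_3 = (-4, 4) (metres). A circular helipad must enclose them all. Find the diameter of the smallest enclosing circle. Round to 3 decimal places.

Side lengths²: A_1A_2² = 117, A_1A_3² = 20, A_2A_3² = 149.
Since A_2A_3² = 149 ≥ 117 + 20 = 137, the angle opposite A_2A_3 is not acute, so the smallest enclosing circle has A_2A_3 as diameter.
Centre = midpoint of A_2A_3 = (-0.5, -1), r² = 149/4 = 37.25.
Diameter = 2r = 2√(37.25) ≈ 12.207.

12.207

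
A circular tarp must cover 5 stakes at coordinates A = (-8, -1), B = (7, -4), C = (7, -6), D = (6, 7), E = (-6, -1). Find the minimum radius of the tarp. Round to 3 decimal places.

The minimum enclosing circle of a finite set is fixed by two of the points (as a diameter) or three (as a circumcircle).
The minimum enclosing circle is determined by three boundary points: A, C, D.
Their circumcentre is (13/19, 1/19) with r² = 27625/361.
The farthest remaining point B is at distance² 20329/361 ≤ 27625/361.
r = √(27625/361) ≈ 8.748.

8.748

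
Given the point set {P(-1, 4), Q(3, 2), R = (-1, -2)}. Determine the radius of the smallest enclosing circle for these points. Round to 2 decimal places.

3.16

Side lengths²: PQ² = 20, PR² = 36, QR² = 32.
Since PR² = 36 < 32 + 20 = 52, the triangle is acute, so the smallest enclosing circle is the circumcircle.
Circumcentre = (0, 1), r² = 10.
r = √10 ≈ 3.16.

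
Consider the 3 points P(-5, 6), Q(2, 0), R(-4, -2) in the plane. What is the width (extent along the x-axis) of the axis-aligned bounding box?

7

max x = 2, min x = -5, so width = 7.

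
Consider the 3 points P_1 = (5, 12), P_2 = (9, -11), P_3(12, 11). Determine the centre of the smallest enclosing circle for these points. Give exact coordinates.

Side lengths²: P_1P_2² = 545, P_1P_3² = 50, P_2P_3² = 493.
Since P_1P_2² = 545 ≥ 493 + 50 = 543, the angle opposite P_1P_2 is not acute, so the smallest enclosing circle has P_1P_2 as diameter.
Centre = midpoint of P_1P_2 = (7, 0.5), r² = 545/4 = 136.25.
Centre = (7, 0.5).

(7, 0.5)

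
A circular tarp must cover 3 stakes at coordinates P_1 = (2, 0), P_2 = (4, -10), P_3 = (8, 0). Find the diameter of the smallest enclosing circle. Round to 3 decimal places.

10.984

Side lengths²: P_1P_2² = 104, P_1P_3² = 36, P_2P_3² = 116.
Since P_2P_3² = 116 < 104 + 36 = 140, the triangle is acute, so the smallest enclosing circle is the circumcircle.
Circumcentre = (5, -4.6), r² = 30.16.
Diameter = 2r = 2√(30.16) ≈ 10.984.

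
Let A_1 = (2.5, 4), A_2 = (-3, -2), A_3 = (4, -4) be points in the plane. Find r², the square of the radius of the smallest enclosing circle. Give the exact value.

20.703125

Side lengths²: A_1A_2² = 66.25, A_1A_3² = 66.25, A_2A_3² = 53.
Since A_1A_3² = 66.25 < 66.25 + 53 = 119.25, the triangle is acute, so the smallest enclosing circle is the circumcircle.
Circumcentre = (1.25, -0.375), r² = 20.703125.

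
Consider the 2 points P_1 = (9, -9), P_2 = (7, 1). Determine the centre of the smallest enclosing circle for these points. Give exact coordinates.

(8, -4)

The smallest circle enclosing two points has them as diameter endpoints.
Centre = midpoint = (8, -4); r² = |P_1P_2|²/4 = 104/4 = 26.
Centre = (8, -4).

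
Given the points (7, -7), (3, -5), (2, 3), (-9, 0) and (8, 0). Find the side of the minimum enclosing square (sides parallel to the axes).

The bounding box has width 17 and height 10.
An axis-aligned square enclosing the set must have side ≥ max(width, height).
So the minimum side is max(17, 10) = 17.

17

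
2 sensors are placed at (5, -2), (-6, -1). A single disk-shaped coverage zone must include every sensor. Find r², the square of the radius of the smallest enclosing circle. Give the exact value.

30.5

The smallest circle enclosing two points has them as diameter endpoints.
Centre = midpoint = (-0.5, -1.5); r² = |(5, -2)−(-6, -1)|²/4 = 122/4 = 30.5.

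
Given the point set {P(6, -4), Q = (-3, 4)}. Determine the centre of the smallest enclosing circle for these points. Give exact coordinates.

(1.5, 0)

The smallest circle enclosing two points has them as diameter endpoints.
Centre = midpoint = (1.5, 0); r² = |PQ|²/4 = 145/4 = 36.25.
Centre = (1.5, 0).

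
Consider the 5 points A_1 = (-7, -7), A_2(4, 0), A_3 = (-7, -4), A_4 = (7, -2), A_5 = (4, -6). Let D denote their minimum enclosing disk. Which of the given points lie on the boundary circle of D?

The minimum enclosing circle of a finite set is fixed by two of the points (as a diameter) or three (as a circumcircle).
The farthest pair is A_1–A_4 with squared distance 221. The circle on this segment as diameter has centre (0, -4.5) and r² = 221/4 = 55.25.
Check A_2: distance² to centre = 36.25 ≤ 55.25, so it lies inside.
All remaining points lie in this disk, and no smaller disk contains both endpoints, so this is the minimum enclosing circle.
The points at distance exactly r from the centre are A_1, A_4 — 2 points.

A_1, A_4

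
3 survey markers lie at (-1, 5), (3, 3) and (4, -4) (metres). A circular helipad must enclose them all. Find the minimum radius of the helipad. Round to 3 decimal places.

5.148

Call the three points A, B, C in the order given.
Side lengths²: AB² = 20, AC² = 106, BC² = 50.
Since AC² = 106 ≥ 50 + 20 = 70, the angle opposite AC is not acute, so the smallest enclosing circle has AC as diameter.
Centre = midpoint of AC = (1.5, 0.5), r² = 106/4 = 26.5.
r = √(26.5) ≈ 5.148.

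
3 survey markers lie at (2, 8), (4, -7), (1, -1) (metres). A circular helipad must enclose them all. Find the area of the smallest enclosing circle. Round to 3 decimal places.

Call the three points A, B, C in the order given.
Side lengths²: AB² = 229, AC² = 82, BC² = 45.
Since AB² = 229 ≥ 82 + 45 = 127, the angle opposite AB is not acute, so the smallest enclosing circle has AB as diameter.
Centre = midpoint of AB = (3, 0.5), r² = 229/4 = 57.25.
Area = π·r² = π·57.25 ≈ 179.856.

179.856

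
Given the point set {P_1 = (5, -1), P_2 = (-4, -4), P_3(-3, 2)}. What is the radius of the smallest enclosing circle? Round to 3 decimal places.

4.834

Side lengths²: P_1P_2² = 90, P_1P_3² = 73, P_2P_3² = 37.
Since P_1P_2² = 90 < 73 + 37 = 110, the triangle is acute, so the smallest enclosing circle is the circumcircle.
Circumcentre = (7/34, -55/34), r² = 13505/578.
r = √(13505/578) ≈ 4.834.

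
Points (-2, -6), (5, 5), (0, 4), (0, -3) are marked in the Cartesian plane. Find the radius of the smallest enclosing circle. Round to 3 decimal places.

The minimum enclosing circle of a finite set is fixed by two of the points (as a diameter) or three (as a circumcircle).
The farthest pair is (-2, -6)–(5, 5) with squared distance 170. The circle on this segment as diameter has centre (1.5, -0.5) and r² = 170/4 = 42.5.
Check (0, 4): distance² to centre = 22.5 ≤ 42.5, so it lies inside.
All remaining points lie in this disk, and no smaller disk contains both endpoints, so this is the minimum enclosing circle.
r = √(42.5) ≈ 6.519.

6.519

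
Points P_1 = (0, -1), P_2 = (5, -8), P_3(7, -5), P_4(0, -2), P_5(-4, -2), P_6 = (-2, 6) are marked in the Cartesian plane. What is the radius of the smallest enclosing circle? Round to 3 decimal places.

7.826

The minimum enclosing circle of a finite set is fixed by two of the points (as a diameter) or three (as a circumcircle).
The farthest pair is P_2–P_6 with squared distance 245. The circle on this segment as diameter has centre (1.5, -1) and r² = 245/4 = 61.25.
Check P_1: distance² to centre = 2.25 ≤ 61.25, so it lies inside.
All remaining points lie in this disk, and no smaller disk contains both endpoints, so this is the minimum enclosing circle.
r = √(61.25) ≈ 7.826.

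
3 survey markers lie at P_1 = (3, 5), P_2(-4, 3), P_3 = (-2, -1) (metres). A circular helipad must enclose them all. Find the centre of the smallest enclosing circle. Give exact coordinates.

Side lengths²: P_1P_2² = 53, P_1P_3² = 61, P_2P_3² = 20.
Since P_1P_3² = 61 < 53 + 20 = 73, the triangle is acute, so the smallest enclosing circle is the circumcircle.
Circumcentre = (-0.0625, 2.46875), r² = 15.7861328125.
Centre = (-0.0625, 2.46875).

(-0.0625, 2.46875)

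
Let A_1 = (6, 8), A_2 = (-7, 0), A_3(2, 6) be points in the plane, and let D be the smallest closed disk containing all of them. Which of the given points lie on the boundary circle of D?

Side lengths²: A_1A_2² = 233, A_1A_3² = 20, A_2A_3² = 117.
Since A_1A_2² = 233 ≥ 117 + 20 = 137, the angle opposite A_1A_2 is not acute, so the smallest enclosing circle has A_1A_2 as diameter.
Centre = midpoint of A_1A_2 = (-0.5, 4), r² = 233/4 = 58.25.
The points at distance exactly r from the centre are A_1, A_2 — 2 points.

A_1, A_2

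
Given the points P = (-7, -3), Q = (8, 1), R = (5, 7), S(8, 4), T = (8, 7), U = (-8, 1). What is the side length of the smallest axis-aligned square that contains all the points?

16

The bounding box has width 16 and height 10.
An axis-aligned square enclosing the set must have side ≥ max(width, height).
So the minimum side is max(16, 10) = 16.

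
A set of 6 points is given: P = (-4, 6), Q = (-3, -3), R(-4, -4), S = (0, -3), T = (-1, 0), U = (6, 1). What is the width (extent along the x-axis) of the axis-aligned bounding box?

max x = 6, min x = -4, so width = 10.

10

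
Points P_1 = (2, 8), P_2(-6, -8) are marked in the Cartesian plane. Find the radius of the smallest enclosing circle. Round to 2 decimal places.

8.94

The smallest circle enclosing two points has them as diameter endpoints.
Centre = midpoint = (-2, 0); r² = |P_1P_2|²/4 = 320/4 = 80.
r = √80 ≈ 8.94.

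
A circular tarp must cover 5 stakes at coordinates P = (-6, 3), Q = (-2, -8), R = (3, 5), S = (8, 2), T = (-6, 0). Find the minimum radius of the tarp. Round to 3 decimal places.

A smallest enclosing disk is always determined by at most three of the input points on its boundary.
The minimum enclosing circle is determined by three boundary points: P, Q, S.
Their circumcentre is (23/30, -23/30) with r² = 26989/450.
The farthest remaining point T is at distance² 20869/450 ≤ 26989/450.
r = √(26989/450) ≈ 7.744.

7.744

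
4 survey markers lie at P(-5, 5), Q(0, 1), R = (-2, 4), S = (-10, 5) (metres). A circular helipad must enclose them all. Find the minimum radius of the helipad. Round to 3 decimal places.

5.385

The farthest pair is Q–S with squared distance 116. The circle on this segment as diameter has centre (-5, 3) and r² = 116/4 = 29.
Check P: distance² to centre = 4 ≤ 29, so it lies inside.
All remaining points lie in this disk, and no smaller disk contains both endpoints, so this is the minimum enclosing circle.
r = √29 ≈ 5.385.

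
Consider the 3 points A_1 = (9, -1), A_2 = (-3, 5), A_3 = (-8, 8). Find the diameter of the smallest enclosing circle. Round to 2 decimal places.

19.24

Side lengths²: A_1A_2² = 180, A_1A_3² = 370, A_2A_3² = 34.
Since A_1A_3² = 370 ≥ 180 + 34 = 214, the angle opposite A_1A_3 is not acute, so the smallest enclosing circle has A_1A_3 as diameter.
Centre = midpoint of A_1A_3 = (0.5, 3.5), r² = 370/4 = 92.5.
Diameter = 2r = 2√(92.5) ≈ 19.24.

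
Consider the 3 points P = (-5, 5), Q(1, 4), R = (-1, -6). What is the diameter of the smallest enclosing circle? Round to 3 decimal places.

11.711

Side lengths²: PQ² = 37, PR² = 137, QR² = 104.
Since PR² = 137 < 104 + 37 = 141, the triangle is acute, so the smallest enclosing circle is the circumcircle.
Circumcentre = (-175/62, -27/62), r² = 65897/1922.
Diameter = 2r = 2√(65897/1922) ≈ 11.711.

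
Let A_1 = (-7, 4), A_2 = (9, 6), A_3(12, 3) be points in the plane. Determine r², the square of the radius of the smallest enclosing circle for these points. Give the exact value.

90.5

Side lengths²: A_1A_2² = 260, A_1A_3² = 362, A_2A_3² = 18.
Since A_1A_3² = 362 ≥ 260 + 18 = 278, the angle opposite A_1A_3 is not acute, so the smallest enclosing circle has A_1A_3 as diameter.
Centre = midpoint of A_1A_3 = (2.5, 3.5), r² = 362/4 = 90.5.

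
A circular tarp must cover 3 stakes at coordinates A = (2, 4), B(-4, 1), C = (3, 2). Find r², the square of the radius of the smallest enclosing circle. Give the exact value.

Side lengths²: AB² = 45, AC² = 5, BC² = 50.
Since BC² = 50 ≥ 45 + 5 = 50, the angle opposite BC is not acute, so the smallest enclosing circle has BC as diameter.
Centre = midpoint of BC = (-0.5, 1.5), r² = 50/4 = 12.5.

12.5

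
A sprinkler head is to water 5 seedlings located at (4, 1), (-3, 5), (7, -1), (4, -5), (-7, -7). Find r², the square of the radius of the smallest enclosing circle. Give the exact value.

4930/81

A smallest enclosing disk is always determined by at most three of the input points on its boundary.
The minimum enclosing circle is determined by three boundary points: (-3, 5), (7, -1), (-7, -7).
Their circumcentre is (-2/3, -22/9) with r² = 4930/81.
The farthest remaining point (4, 1) is at distance² 2725/81 ≤ 4930/81.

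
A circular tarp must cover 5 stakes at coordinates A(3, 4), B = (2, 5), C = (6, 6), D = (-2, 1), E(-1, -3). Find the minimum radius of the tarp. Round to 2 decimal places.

By Welzl's lemma the MEC is supported by two points (diametrically opposite) or three points (on a circumcircle).
The farthest pair is C–E with squared distance 130. The circle on this segment as diameter has centre (2.5, 1.5) and r² = 130/4 = 32.5.
Check A: distance² to centre = 6.5 ≤ 32.5, so it lies inside.
All remaining points lie in this disk, and no smaller disk contains both endpoints, so this is the minimum enclosing circle.
r = √(32.5) ≈ 5.70.

5.70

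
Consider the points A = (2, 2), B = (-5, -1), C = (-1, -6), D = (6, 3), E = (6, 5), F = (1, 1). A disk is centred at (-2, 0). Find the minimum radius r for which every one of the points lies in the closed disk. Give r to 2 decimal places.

9.43

The required radius is the distance from (-2, 0) to the farthest point.
Squared distances: 20, 10, 37, 73, 89, 10.
Maximum is 89, attained at E.
r = √89 ≈ 9.43.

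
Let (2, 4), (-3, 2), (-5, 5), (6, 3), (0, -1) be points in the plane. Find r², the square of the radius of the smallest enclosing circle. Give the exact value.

The farthest pair is (-5, 5)–(6, 3) with squared distance 125. The circle on this segment as diameter has centre (0.5, 4) and r² = 125/4 = 31.25.
Check (2, 4): distance² to centre = 2.25 ≤ 31.25, so it lies inside.
All remaining points lie in this disk, and no smaller disk contains both endpoints, so this is the minimum enclosing circle.

31.25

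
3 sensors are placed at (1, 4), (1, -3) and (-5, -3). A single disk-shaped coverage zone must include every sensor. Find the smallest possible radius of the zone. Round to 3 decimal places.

4.610

Call the three points A, B, C in the order given.
Side lengths²: AB² = 49, AC² = 85, BC² = 36.
Since AC² = 85 ≥ 49 + 36 = 85, the angle opposite AC is not acute, so the smallest enclosing circle has AC as diameter.
Centre = midpoint of AC = (-2, 0.5), r² = 85/4 = 21.25.
r = √(21.25) ≈ 4.610.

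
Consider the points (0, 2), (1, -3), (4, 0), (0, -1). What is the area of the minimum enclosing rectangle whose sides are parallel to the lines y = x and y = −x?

In coordinates u = x + y, v = x − y the rectangle is axis-aligned; the map (x,y)→(u,v) scales areas by 2.
u-values: 2, -2, 4, -1; range = 4 − (-2) = 6.
v-values: -2, 4, 4, 1; range = 4 − (-2) = 6.
Area = (6 × 6) / 2 = 18.

18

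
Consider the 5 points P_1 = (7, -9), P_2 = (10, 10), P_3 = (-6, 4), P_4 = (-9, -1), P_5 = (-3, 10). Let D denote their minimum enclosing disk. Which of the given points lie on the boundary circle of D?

P_1, P_2, P_4

The minimum enclosing circle of a finite set is fixed by two of the points (as a diameter) or three (as a circumcircle).
The minimum enclosing circle is determined by three boundary points: P_1, P_2, P_4.
Their circumcentre is (92/41, 61/41) with r² = 222925/1681.
The farthest remaining point P_5 is at distance² 168026/1681 ≤ 222925/1681.
The points at distance exactly r from the centre are P_1, P_2, P_4 — 3 points.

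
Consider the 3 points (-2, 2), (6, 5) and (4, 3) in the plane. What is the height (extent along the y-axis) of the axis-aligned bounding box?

3

max y = 5, min y = 2, so height = 3.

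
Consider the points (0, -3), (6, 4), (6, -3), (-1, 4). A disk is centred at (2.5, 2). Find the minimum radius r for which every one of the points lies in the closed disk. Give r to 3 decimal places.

6.103

The required radius is the distance from (2.5, 2) to the farthest point.
Squared distances: 31.25, 16.25, 37.25, 16.25.
Maximum is 37.25, attained at (6, -3).
r = √(37.25) ≈ 6.103.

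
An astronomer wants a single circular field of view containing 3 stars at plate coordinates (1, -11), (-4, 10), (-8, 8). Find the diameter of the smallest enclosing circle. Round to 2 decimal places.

21.59

Call the three points A, B, C in the order given.
Side lengths²: AB² = 466, AC² = 442, BC² = 20.
Since AB² = 466 ≥ 442 + 20 = 462, the angle opposite AB is not acute, so the smallest enclosing circle has AB as diameter.
Centre = midpoint of AB = (-1.5, -0.5), r² = 466/4 = 116.5.
Diameter = 2r = 2√(116.5) ≈ 21.59.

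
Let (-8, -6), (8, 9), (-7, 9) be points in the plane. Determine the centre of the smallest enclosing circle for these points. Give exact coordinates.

(0, 1.5)

Call the three points A, B, C in the order given.
Side lengths²: AB² = 481, AC² = 226, BC² = 225.
Since AB² = 481 ≥ 226 + 225 = 451, the angle opposite AB is not acute, so the smallest enclosing circle has AB as diameter.
Centre = midpoint of AB = (0, 1.5), r² = 481/4 = 120.25.
Centre = (0, 1.5).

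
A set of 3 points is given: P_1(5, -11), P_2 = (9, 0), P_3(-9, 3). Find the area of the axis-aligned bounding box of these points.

x ranges over [-9, 9], width 18.
y ranges over [-11, 3], height 14.
Area = 18 × 14 = 252.

252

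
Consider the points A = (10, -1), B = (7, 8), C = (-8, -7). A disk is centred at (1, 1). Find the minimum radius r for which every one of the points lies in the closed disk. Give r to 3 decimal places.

12.042

The required radius is the distance from (1, 1) to the farthest point.
Squared distances: 85, 85, 145.
Maximum is 145, attained at C.
r = √145 ≈ 12.042.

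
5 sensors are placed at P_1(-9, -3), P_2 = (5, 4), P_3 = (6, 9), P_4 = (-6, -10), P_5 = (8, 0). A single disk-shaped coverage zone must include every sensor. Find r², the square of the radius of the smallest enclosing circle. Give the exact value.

The minimum enclosing circle of a finite set is fixed by two of the points (as a diameter) or three (as a circumcircle).
The farthest pair is P_3–P_4 with squared distance 505. The circle on this segment as diameter has centre (0, -0.5) and r² = 505/4 = 126.25.
Check P_1: distance² to centre = 87.25 ≤ 126.25, so it lies inside.
All remaining points lie in this disk, and no smaller disk contains both endpoints, so this is the minimum enclosing circle.

126.25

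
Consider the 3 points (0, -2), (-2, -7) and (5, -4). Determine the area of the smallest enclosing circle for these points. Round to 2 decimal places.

Call the three points A, B, C in the order given.
Side lengths²: AB² = 29, AC² = 29, BC² = 58.
Since BC² = 58 ≥ 29 + 29 = 58, the angle opposite BC is not acute, so the smallest enclosing circle has BC as diameter.
Centre = midpoint of BC = (1.5, -5.5), r² = 58/4 = 14.5.
Area = π·r² = π·14.5 ≈ 45.55.

45.55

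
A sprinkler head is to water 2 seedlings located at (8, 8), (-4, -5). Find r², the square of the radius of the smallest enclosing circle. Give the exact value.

78.25

The smallest circle enclosing two points has them as diameter endpoints.
Centre = midpoint = (2, 1.5); r² = |(8, 8)−(-4, -5)|²/4 = 313/4 = 78.25.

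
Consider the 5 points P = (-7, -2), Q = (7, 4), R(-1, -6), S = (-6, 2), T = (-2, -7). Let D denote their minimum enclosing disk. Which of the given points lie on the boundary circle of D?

P, Q, T

A smallest enclosing disk is always determined by at most three of the input points on its boundary.
The minimum enclosing circle is determined by three boundary points: P, Q, T.
Their circumcentre is (0.3, 0.3) with r² = 58.58.
The farthest remaining point S is at distance² 42.58 ≤ 58.58.
The points at distance exactly r from the centre are P, Q, T — 3 points.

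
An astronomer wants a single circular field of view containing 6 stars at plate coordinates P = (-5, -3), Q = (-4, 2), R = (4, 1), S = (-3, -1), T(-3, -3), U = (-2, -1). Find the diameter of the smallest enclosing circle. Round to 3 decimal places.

By Welzl's lemma the MEC is supported by two points (diametrically opposite) or three points (on a circumcircle).
The farthest pair is P–R with squared distance 97. The circle on this segment as diameter has centre (-0.5, -1) and r² = 97/4 = 24.25.
Check Q: distance² to centre = 21.25 ≤ 24.25, so it lies inside.
All remaining points lie in this disk, and no smaller disk contains both endpoints, so this is the minimum enclosing circle.
Diameter = 2r = 2√(24.25) ≈ 9.849.

9.849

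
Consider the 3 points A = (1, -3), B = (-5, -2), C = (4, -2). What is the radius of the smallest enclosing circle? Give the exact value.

Side lengths²: AB² = 37, AC² = 10, BC² = 81.
Since BC² = 81 ≥ 37 + 10 = 47, the angle opposite BC is not acute, so the smallest enclosing circle has BC as diameter.
Centre = midpoint of BC = (-0.5, -2), r² = 81/4 = 20.25.
r = √(20.25) = 4.5.

4.5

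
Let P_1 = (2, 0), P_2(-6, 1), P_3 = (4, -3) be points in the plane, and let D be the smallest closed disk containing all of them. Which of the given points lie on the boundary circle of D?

P_2, P_3

Side lengths²: P_1P_2² = 65, P_1P_3² = 13, P_2P_3² = 116.
Since P_2P_3² = 116 ≥ 65 + 13 = 78, the angle opposite P_2P_3 is not acute, so the smallest enclosing circle has P_2P_3 as diameter.
Centre = midpoint of P_2P_3 = (-1, -1), r² = 116/4 = 29.
The points at distance exactly r from the centre are P_2, P_3 — 2 points.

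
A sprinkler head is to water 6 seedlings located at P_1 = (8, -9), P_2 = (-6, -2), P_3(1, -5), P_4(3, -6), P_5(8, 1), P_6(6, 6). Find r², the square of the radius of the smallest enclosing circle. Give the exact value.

14885/196

The minimum enclosing circle is determined by three boundary points: P_1, P_2, P_6.
Their circumcentre is (19/7, -29/14) with r² = 14885/196.
The farthest remaining point P_5 is at distance² 7325/196 ≤ 14885/196.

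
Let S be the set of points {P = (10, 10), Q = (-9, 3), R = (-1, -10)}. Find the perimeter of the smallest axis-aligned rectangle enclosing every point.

78

Width = max x − min x = 10 − (-9) = 19.
Height = max y − min y = 10 − (-10) = 20.
Perimeter = 2(19 + 20) = 78.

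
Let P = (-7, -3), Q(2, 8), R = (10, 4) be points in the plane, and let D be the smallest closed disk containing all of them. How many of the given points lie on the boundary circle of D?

Side lengths²: PQ² = 202, PR² = 338, QR² = 80.
Since PR² = 338 ≥ 202 + 80 = 282, the angle opposite PR is not acute, so the smallest enclosing circle has PR as diameter.
Centre = midpoint of PR = (1.5, 0.5), r² = 338/4 = 84.5.
The points at distance exactly r from the centre are P, R — 2 points.

2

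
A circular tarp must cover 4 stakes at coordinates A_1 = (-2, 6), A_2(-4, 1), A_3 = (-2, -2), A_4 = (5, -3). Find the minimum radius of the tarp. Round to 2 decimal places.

5.70

The farthest pair is A_1–A_4 with squared distance 130. The circle on this segment as diameter has centre (1.5, 1.5) and r² = 130/4 = 32.5.
Check A_2: distance² to centre = 30.5 ≤ 32.5, so it lies inside.
All remaining points lie in this disk, and no smaller disk contains both endpoints, so this is the minimum enclosing circle.
r = √(32.5) ≈ 5.70.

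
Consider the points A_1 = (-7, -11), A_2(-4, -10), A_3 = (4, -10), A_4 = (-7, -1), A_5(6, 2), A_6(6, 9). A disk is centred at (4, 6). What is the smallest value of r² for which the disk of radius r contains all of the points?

The required radius is the distance from (4, 6) to the farthest point.
Squared distances: 410, 320, 256, 170, 20, 13.
Maximum is 410, attained at A_1.

410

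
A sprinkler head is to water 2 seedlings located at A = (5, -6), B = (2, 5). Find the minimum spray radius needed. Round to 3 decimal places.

The smallest circle enclosing two points has them as diameter endpoints.
Centre = midpoint = (3.5, -0.5); r² = |AB|²/4 = 130/4 = 32.5.
r = √(32.5) ≈ 5.701.

5.701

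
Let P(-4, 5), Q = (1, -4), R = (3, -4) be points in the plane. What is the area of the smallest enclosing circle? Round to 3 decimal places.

102.102

Side lengths²: PQ² = 106, PR² = 130, QR² = 4.
Since PR² = 130 ≥ 106 + 4 = 110, the angle opposite PR is not acute, so the smallest enclosing circle has PR as diameter.
Centre = midpoint of PR = (-0.5, 0.5), r² = 130/4 = 32.5.
Area = π·r² = π·32.5 ≈ 102.102.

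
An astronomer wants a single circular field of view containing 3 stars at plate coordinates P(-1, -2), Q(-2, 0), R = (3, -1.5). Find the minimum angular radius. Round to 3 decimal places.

Side lengths²: PQ² = 5, PR² = 16.25, QR² = 27.25.
Since QR² = 27.25 ≥ 16.25 + 5 = 21.25, the angle opposite QR is not acute, so the smallest enclosing circle has QR as diameter.
Centre = midpoint of QR = (0.5, -0.75), r² = 27.25/4 = 6.8125.
r = √(6.8125) ≈ 2.610.

2.610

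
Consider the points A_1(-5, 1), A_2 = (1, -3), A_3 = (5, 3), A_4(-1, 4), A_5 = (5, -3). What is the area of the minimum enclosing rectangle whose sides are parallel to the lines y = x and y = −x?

In coordinates u = x + y, v = x − y the rectangle is axis-aligned; the map (x,y)→(u,v) scales areas by 2.
u-values: -4, -2, 8, 3, 2; range = 8 − (-4) = 12.
v-values: -6, 4, 2, -5, 8; range = 8 − (-6) = 14.
Area = (12 × 14) / 2 = 84.

84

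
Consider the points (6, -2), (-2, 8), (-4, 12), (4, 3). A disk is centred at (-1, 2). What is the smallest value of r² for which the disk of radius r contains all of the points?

109

The required radius is the distance from (-1, 2) to the farthest point.
Squared distances: 65, 37, 109, 26.
Maximum is 109, attained at (-4, 12).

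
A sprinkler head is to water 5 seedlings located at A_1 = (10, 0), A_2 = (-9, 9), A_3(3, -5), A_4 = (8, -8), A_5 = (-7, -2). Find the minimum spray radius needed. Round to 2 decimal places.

The farthest pair is A_2–A_4 with squared distance 578. The circle on this segment as diameter has centre (-0.5, 0.5) and r² = 578/4 = 144.5.
Check A_1: distance² to centre = 110.5 ≤ 144.5, so it lies inside.
All remaining points lie in this disk, and no smaller disk contains both endpoints, so this is the minimum enclosing circle.
r = √(144.5) ≈ 12.02.

12.02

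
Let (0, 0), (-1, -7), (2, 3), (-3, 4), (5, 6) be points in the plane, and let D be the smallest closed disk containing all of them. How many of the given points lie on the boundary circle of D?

2

The farthest pair is (-1, -7)–(5, 6) with squared distance 205. The circle on this segment as diameter has centre (2, -0.5) and r² = 205/4 = 51.25.
Check (0, 0): distance² to centre = 4.25 ≤ 51.25, so it lies inside.
All remaining points lie in this disk, and no smaller disk contains both endpoints, so this is the minimum enclosing circle.
The points at distance exactly r from the centre are (-1, -7), (5, 6) — 2 points.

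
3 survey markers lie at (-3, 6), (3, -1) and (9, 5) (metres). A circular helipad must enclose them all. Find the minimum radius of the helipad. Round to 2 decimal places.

6.04

Call the three points A, B, C in the order given.
Side lengths²: AB² = 85, AC² = 145, BC² = 72.
Since AC² = 145 < 85 + 72 = 157, the triangle is acute, so the smallest enclosing circle is the circumcircle.
Circumcentre = (77/26, 131/26), r² = 12325/338.
r = √(12325/338) ≈ 6.04.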